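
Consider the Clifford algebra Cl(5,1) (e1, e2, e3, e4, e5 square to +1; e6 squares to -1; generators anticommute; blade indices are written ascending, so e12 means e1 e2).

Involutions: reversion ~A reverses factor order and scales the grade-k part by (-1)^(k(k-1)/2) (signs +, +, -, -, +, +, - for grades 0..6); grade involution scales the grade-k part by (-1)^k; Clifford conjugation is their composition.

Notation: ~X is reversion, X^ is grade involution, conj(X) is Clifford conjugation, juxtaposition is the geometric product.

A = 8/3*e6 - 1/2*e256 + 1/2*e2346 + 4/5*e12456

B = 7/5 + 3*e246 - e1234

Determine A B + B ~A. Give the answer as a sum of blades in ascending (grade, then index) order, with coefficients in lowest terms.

first term: -3/2*e3 + 56/15*e6 + 12/5*e15 - 1/2*e16 - 8*e24 + 3/2*e45 - 7/10*e256 - 4/5*e356 + 7/10*e2346 - 8/3*e12346 + 28/25*e12456 - 1/2*e13456
second term: 3/2*e3 + 56/15*e6 + 12/5*e15 + 1/2*e16 - 8*e24 + 3/2*e45 + 7/10*e256 + 4/5*e356 + 7/10*e2346 - 8/3*e12346 + 28/25*e12456 - 1/2*e13456
Answer: 112/15*e6 + 24/5*e15 - 16*e24 + 3*e45 + 7/5*e2346 - 16/3*e12346 + 56/25*e12456 - e13456


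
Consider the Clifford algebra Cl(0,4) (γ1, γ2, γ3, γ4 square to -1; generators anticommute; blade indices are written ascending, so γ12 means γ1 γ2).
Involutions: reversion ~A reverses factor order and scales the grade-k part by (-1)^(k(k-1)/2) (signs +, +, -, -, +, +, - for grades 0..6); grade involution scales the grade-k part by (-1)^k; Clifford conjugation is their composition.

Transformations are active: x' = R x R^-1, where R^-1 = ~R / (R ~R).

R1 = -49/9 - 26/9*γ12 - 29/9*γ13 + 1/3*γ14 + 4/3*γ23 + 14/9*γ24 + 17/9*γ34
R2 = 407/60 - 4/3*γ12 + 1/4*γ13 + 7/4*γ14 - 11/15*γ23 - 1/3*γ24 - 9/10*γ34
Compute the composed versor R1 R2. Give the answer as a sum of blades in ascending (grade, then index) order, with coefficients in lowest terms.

Distribute over the grade parts of R1 (each basis-blade product reordered to ascending indices, repeated generators contracted through their squares):
<R1>_0 (= -49/9) R2 = -19943/540 + 196/27*γ12 - 49/36*γ13 - 343/36*γ14 + 539/135*γ23 + 49/27*γ24 + 49/10*γ34
<R1>_2 (= -26/9*γ12 - 29/9*γ13 + 1/3*γ14 + 4/3*γ23 + 14/9*γ24 + 17/9*γ34) R2 = -13/30 - 102/5*γ12 - 7927/270*γ13 - 173/54*γ14 + 293/90*γ23 + 259/45*γ24 + 841/108*γ34 + 191/270*γ1234
Summing the partial products and collecting blades:
Answer: -20177/540 - 1774/135*γ12 - 16589/540*γ13 - 1375/108*γ14 + 1957/270*γ23 + 1022/135*γ24 + 6851/540*γ34 + 191/270*γ1234


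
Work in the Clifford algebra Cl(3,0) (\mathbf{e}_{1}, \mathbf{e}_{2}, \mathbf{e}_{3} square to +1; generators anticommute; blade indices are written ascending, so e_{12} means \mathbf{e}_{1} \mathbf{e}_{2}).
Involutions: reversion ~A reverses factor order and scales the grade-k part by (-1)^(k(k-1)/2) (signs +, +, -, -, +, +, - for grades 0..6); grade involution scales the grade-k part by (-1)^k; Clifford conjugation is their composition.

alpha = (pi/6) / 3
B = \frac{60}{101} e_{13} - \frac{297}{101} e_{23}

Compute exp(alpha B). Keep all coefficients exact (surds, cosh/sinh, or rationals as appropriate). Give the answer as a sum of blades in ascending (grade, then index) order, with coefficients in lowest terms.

B^2 term by term: the squares give (\frac{60}{101})^2*(e_{13})^2 + (-\frac{297}{101})^2*(e_{23})^2 = \frac{3600}{10201}*(-1) + \frac{88209}{10201}*(-1) = -9 (each basis 2-blade squares to minus the product of its generators' squares); cross terms between blades sharing an index anticommute and cancel. So B^2 = -9.
B^2 = -9 — the negative square puts this in the circular regime; l = 3, alpha*l = \frac{\pi}{6}, so exp(alpha B) = cos(\frac{\pi}{6}) + (sin(\frac{\pi}{6})/3)*B = \frac{\sqrt{3}}{2} + (\frac{1}{6})*B.
Answer: \frac{\sqrt{3}}{2} + \frac{10}{101} e_{13} - \frac{99}{202} e_{23}


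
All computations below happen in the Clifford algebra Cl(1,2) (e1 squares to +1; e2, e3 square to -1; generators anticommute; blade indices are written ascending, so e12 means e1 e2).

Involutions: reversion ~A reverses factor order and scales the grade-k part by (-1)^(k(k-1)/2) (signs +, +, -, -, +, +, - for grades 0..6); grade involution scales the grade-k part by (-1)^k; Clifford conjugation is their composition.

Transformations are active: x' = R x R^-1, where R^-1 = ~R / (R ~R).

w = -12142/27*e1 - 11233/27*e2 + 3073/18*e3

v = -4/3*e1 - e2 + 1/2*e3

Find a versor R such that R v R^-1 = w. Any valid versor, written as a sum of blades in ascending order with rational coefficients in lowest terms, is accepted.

A norm check does it: q(v) = q(w) = 19/36, hence R = v + w = -12178/27*e1 - 11260/27*e2 + 1541/9*e3 realises the map — parallel part kept, (v - w)/2 negated, v carried to w.
Answer: -12178/27*e1 - 11260/27*e2 + 1541/9*e3


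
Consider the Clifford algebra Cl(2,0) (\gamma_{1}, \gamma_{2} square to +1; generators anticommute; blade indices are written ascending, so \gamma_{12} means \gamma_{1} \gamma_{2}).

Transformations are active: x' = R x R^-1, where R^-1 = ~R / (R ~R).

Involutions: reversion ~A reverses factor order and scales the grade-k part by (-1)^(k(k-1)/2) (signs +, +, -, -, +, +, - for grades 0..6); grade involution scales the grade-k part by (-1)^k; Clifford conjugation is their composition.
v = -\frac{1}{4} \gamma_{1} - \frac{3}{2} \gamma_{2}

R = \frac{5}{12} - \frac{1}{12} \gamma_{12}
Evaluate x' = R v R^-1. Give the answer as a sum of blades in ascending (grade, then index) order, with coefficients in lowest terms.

~R = \frac{5}{12} + \frac{1}{12} \gamma_{12}, and R ~R = \frac{13}{72}, so R^-1 = ~R / (\frac{13}{72}).
R v = \frac{1}{48} \gamma_{1} - \frac{31}{48} \gamma_{2}
Answer: \frac{9}{26} \gamma_{1} - \frac{77}{52} \gamma_{2}


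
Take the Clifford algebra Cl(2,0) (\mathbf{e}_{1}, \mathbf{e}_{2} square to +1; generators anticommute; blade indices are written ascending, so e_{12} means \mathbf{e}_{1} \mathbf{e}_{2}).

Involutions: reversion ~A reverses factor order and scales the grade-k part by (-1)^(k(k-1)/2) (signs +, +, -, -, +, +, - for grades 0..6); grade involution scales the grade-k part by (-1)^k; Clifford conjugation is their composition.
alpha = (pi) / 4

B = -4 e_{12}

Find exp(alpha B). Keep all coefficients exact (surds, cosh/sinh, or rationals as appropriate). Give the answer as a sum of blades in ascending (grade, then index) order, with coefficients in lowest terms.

B^2 = (-4)^2*(e_{12})^2 = 16*(-1) = -16 (a basis 2-blade squares to minus the product of its generators' squares).
B^2 = -16 — a negative square means the series sums to a rotation: l = 4, alpha*l = \pi, so exp(alpha B) = cos(\pi) + (sin(\pi)/4)*B = -1 + (0)*B.
Answer: -1


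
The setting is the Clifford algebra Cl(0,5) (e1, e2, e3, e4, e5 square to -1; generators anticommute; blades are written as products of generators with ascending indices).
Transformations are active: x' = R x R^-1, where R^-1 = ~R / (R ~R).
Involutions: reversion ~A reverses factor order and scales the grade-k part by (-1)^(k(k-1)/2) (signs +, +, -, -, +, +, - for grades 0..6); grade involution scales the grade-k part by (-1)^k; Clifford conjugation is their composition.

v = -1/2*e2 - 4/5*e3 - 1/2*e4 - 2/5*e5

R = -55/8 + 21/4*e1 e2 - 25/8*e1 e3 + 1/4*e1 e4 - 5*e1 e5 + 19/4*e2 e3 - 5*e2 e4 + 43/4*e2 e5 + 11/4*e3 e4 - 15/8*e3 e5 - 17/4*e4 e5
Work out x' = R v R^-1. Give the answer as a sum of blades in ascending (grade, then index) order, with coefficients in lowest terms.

~R = -55/8 - 21/4*e1 e2 + 25/8*e1 e3 - 1/4*e1 e4 + 5*e1 e5 - 19/4*e2 e3 + 5*e2 e4 - 43/4*e2 e5 - 11/4*e3 e4 + 15/8*e3 e5 + 17/4*e4 e5, and R ~R = 19323/64, so R^-1 = ~R / (19323/64).
R v = -7/4*e1 + 723/80*e2 + 15/4*e3 + 163/80*e4 + e5 - 461/80*e1 e2 e3 - 5/2*e1 e2 e4 - 23/5*e1 e2 e5 + 141/80*e1 e3 e4 - 11/4*e1 e3 e5 - 13/5*e1 e4 e5 - 31/4*e2 e3 e4 + 611/80*e2 e3 e5 + 19/2*e2 e4 e5 + 109/80*e3 e4 e5
Answer: -6664/32205*e1 - 2931/4294*e2 - 48704/96615*e3 - 27275/38646*e4 + 3818/19323*e5


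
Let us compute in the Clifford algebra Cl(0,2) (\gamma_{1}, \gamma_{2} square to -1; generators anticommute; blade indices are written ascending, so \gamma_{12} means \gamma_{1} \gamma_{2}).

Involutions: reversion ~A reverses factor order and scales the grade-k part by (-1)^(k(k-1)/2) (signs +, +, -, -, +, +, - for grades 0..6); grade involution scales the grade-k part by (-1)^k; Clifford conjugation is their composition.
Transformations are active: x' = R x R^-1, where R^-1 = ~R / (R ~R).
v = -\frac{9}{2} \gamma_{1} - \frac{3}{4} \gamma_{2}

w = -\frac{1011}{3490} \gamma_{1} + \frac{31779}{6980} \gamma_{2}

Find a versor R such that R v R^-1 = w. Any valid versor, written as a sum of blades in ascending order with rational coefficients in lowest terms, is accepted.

The midline construction: v and w both square to -\frac{333}{16}, so reflecting in their sum -\frac{8358}{1745} \gamma_{1} + \frac{6636}{1745} \gamma_{2} exchanges them.
Answer: -\frac{8358}{1745} \gamma_{1} + \frac{6636}{1745} \gamma_{2}


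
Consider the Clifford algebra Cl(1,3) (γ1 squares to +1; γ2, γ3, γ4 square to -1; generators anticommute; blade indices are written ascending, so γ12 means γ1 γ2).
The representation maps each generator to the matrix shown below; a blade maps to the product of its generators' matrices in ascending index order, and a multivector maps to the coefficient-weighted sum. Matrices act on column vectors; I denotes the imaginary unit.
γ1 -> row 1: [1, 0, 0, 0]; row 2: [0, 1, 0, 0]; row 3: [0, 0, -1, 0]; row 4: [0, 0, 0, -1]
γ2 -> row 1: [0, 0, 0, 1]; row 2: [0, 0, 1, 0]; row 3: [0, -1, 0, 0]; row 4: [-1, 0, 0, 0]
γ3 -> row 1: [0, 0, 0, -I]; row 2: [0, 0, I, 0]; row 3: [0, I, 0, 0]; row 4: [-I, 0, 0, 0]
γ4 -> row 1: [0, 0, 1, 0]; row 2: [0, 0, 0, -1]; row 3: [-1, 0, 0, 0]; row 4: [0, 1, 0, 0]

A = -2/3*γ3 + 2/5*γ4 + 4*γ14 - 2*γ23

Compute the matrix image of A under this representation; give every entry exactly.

Bivector images (products of the table entries): rho(γ14) = rho(γ1)rho(γ4) = row 1: [0, 0, 1, 0]; row 2: [0, 0, 0, -1]; row 3: [1, 0, 0, 0]; row 4: [0, -1, 0, 0]; rho(γ23) = rho(γ2)rho(γ3) = row 1: [-I, 0, 0, 0]; row 2: [0, I, 0, 0]; row 3: [0, 0, -I, 0]; row 4: [0, 0, 0, I].
M = (-2/3)*rho(γ3) + (2/5)*rho(γ4) + (4)*rho(γ14) + (-2)*rho(γ23), summed entrywise:
Answer: row 1: [2*I, 0, 22/5, 2*I/3]; row 2: [0, -2*I, -2*I/3, -22/5]; row 3: [18/5, -2*I/3, 2*I, 0]; row 4: [2*I/3, -18/5, 0, -2*I]


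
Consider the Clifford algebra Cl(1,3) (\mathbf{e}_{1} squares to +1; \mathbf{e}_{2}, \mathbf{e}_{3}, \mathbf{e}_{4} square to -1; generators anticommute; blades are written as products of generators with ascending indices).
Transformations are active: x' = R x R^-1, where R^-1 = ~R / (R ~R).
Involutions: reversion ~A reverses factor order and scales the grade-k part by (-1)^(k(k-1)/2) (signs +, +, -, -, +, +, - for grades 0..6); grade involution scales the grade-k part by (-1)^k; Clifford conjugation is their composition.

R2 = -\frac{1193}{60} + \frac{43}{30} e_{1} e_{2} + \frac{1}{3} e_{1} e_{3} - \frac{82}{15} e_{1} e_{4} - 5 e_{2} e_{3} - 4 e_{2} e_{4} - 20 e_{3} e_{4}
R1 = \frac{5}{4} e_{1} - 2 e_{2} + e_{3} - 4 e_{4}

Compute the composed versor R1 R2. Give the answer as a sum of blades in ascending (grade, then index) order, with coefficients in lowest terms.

Distribute over the terms of R1 (each basis-blade product reordered to ascending indices, repeated generators contracted through their squares):
(\frac{5}{4} e_{1}) R2 = -\frac{1193}{48} e_{1} + \frac{43}{24} e_{2} + \frac{5}{12} e_{3} - \frac{41}{6} e_{4} - \frac{25}{4} e_{1} e_{2} e_{3} - 5 e_{1} e_{2} e_{4} - 25 e_{1} e_{3} e_{4}
(-2 e_{2}) R2 = -\frac{43}{15} e_{1} + \frac{1193}{30} e_{2} - 10 e_{3} - 8 e_{4} + \frac{2}{3} e_{1} e_{2} e_{3} - \frac{164}{15} e_{1} e_{2} e_{4} + 40 e_{2} e_{3} e_{4}
(e_{3}) R2 = \frac{1}{3} e_{1} - 5 e_{2} - \frac{1193}{60} e_{3} + 20 e_{4} + \frac{43}{30} e_{1} e_{2} e_{3} + \frac{82}{15} e_{1} e_{3} e_{4} + 4 e_{2} e_{3} e_{4}
(-4 e_{4}) R2 = \frac{328}{15} e_{1} + 16 e_{2} + 80 e_{3} + \frac{1193}{15} e_{4} - \frac{86}{15} e_{1} e_{2} e_{4} - \frac{4}{3} e_{1} e_{3} e_{4} + 20 e_{2} e_{3} e_{4}
Summing the partial products and collecting blades:
Answer: -\frac{265}{48} e_{1} + \frac{6307}{120} e_{2} + \frac{758}{15} e_{3} + \frac{847}{10} e_{4} - \frac{83}{20} e_{1} e_{2} e_{3} - \frac{65}{3} e_{1} e_{2} e_{4} - \frac{313}{15} e_{1} e_{3} e_{4} + 64 e_{2} e_{3} e_{4}


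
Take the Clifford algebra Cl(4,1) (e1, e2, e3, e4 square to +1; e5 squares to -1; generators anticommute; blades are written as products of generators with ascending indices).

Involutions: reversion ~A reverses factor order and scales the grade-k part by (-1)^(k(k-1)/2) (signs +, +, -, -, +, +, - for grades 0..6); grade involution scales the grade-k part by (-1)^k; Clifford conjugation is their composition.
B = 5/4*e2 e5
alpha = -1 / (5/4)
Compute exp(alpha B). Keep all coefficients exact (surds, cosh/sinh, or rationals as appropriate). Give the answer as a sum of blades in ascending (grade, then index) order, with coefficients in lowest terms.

B^2 = (5/4)^2*(e2 e5)^2 = 25/16*(+1) = 25/16 (a basis 2-blade squares to minus the product of its generators' squares).
B^2 = 25/16 — B^2 > 0, so the exponential closes hyperbolically: l = 5/4, alpha*l = -1, so exp(alpha B) = cosh(-1) + (sinh(-1)/(5/4))*B = cosh(1) + (-4*sinh(1)/5)*B.
Answer: cosh(1) - sinh(1)*e2 e5


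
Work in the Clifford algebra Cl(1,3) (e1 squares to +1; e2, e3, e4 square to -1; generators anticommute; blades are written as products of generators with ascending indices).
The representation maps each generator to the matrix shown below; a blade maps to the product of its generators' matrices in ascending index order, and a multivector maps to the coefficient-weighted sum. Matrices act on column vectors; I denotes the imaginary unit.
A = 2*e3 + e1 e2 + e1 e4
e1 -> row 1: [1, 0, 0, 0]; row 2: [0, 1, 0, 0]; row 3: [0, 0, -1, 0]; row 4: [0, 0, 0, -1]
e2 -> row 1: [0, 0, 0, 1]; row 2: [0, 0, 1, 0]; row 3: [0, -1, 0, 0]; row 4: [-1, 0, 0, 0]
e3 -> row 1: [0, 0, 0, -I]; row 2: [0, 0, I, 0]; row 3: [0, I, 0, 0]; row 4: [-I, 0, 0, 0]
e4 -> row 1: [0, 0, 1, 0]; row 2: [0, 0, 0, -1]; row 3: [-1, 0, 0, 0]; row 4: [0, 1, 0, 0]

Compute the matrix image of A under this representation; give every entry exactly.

Bivector images (products of the table entries): rho(e1 e2) = rho(e1)rho(e2) = row 1: [0, 0, 0, 1]; row 2: [0, 0, 1, 0]; row 3: [0, 1, 0, 0]; row 4: [1, 0, 0, 0]; rho(e1 e4) = rho(e1)rho(e4) = row 1: [0, 0, 1, 0]; row 2: [0, 0, 0, -1]; row 3: [1, 0, 0, 0]; row 4: [0, -1, 0, 0].
M = (2)*rho(e3) + (1)*rho(e1 e2) + (1)*rho(e1 e4), summed entrywise:
Answer: row 1: [0, 0, 1, 1 - 2*I]; row 2: [0, 0, 1 + 2*I, -1]; row 3: [1, 1 + 2*I, 0, 0]; row 4: [1 - 2*I, -1, 0, 0]


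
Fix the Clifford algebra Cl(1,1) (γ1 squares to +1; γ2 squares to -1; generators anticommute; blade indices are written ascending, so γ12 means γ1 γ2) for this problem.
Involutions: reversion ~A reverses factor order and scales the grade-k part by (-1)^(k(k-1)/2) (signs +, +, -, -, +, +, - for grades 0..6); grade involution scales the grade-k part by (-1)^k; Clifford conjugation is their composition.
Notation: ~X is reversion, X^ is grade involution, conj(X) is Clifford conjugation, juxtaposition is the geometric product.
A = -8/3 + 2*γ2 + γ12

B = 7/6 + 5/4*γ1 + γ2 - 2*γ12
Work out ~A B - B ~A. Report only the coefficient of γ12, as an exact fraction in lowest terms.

first term: -28/9 - 19/3*γ1 + 11/12*γ2 + 5/3*γ12
second term: -28/9 - 1/3*γ1 - 19/12*γ2 + 20/3*γ12
Answer: -5


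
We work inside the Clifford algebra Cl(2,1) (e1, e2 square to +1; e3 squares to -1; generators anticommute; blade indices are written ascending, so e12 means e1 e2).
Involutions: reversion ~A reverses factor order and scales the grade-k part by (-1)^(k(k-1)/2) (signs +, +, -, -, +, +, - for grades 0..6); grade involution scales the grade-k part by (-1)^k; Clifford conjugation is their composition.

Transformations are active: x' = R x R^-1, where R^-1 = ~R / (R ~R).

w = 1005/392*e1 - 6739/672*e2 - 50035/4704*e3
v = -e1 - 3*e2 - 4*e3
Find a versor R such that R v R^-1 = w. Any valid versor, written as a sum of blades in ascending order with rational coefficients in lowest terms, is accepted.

Reasoning: v^2 = w^2 = -6 since conjugation preserves the quadratic form; R = v + w = 613/392*e1 - 8755/672*e2 - 68851/4704*e3 is then valid when invertible, keeping its own part and reversing (v - w)/2.
Answer: 613/392*e1 - 8755/672*e2 - 68851/4704*e3


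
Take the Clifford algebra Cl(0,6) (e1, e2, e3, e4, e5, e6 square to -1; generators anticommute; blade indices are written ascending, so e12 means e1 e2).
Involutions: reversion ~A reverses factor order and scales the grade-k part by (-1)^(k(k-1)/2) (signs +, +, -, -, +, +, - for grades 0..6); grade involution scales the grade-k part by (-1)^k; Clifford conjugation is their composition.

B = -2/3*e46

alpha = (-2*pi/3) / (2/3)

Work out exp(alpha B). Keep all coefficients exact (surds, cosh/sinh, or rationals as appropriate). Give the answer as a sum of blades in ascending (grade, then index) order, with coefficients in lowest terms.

B^2 = (-2/3)^2*(e46)^2 = 4/9*(-1) = -4/9 (a basis 2-blade squares to minus the product of its generators' squares).
B^2 = -4/9 — the series telescopes trigonometrically here: l = 2/3, alpha*l = -2*pi/3, so exp(alpha B) = cos(-2*pi/3) + (sin(-2*pi/3)/(2/3))*B = -1/2 + (-3*sqrt(3)/4)*B.
Answer: -1/2 + sqrt(3)/2*e46


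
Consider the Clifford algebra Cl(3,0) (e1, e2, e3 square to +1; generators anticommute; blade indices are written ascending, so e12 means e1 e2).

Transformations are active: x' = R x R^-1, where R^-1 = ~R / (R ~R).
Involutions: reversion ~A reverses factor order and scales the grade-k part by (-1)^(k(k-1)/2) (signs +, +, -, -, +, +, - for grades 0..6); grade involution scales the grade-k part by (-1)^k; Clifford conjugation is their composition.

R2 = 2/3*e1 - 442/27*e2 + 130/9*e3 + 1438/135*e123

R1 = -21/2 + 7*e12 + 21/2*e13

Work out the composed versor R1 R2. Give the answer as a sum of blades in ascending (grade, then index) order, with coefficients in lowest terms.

Distribute over the terms of R1 (each basis-blade product reordered to ascending indices, repeated generators contracted through their squares):
(-21/2) R2 = -7*e1 + 1547/9*e2 - 455/3*e3 - 5033/45*e123
(7*e12) R2 = -3094/27*e1 - 14/3*e2 - 10066/135*e3 + 910/9*e123
(21/2*e13) R2 = 455/3*e1 + 5033/45*e2 - 7*e3 + 1547/9*e123
Summing the partial products and collecting blades:
Answer: 812/27*e1 + 4186/15*e2 - 31486/135*e3 + 7252/45*e123


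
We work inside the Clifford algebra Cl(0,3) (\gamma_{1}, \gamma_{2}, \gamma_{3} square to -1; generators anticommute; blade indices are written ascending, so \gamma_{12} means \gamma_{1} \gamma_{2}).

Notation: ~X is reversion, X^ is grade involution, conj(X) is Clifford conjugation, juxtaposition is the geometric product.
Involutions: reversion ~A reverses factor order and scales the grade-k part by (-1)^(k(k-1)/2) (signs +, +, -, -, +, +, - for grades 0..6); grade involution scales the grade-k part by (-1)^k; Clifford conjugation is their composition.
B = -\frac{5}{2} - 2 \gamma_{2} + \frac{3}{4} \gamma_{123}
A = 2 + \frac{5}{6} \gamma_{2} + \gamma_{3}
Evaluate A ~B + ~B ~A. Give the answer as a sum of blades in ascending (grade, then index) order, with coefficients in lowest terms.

first term: -\frac{10}{3} - \frac{73}{12} \gamma_{2} - \frac{5}{2} \gamma_{3} + \frac{3}{4} \gamma_{12} - \frac{5}{8} \gamma_{13} + 2 \gamma_{23} - \frac{3}{2} \gamma_{123}
second term: -\frac{10}{3} - \frac{73}{12} \gamma_{2} - \frac{5}{2} \gamma_{3} + \frac{3}{4} \gamma_{12} - \frac{5}{8} \gamma_{13} - 2 \gamma_{23} - \frac{3}{2} \gamma_{123}
Answer: -\frac{20}{3} - \frac{73}{6} \gamma_{2} - 5 \gamma_{3} + \frac{3}{2} \gamma_{12} - \frac{5}{4} \gamma_{13} - 3 \gamma_{123}


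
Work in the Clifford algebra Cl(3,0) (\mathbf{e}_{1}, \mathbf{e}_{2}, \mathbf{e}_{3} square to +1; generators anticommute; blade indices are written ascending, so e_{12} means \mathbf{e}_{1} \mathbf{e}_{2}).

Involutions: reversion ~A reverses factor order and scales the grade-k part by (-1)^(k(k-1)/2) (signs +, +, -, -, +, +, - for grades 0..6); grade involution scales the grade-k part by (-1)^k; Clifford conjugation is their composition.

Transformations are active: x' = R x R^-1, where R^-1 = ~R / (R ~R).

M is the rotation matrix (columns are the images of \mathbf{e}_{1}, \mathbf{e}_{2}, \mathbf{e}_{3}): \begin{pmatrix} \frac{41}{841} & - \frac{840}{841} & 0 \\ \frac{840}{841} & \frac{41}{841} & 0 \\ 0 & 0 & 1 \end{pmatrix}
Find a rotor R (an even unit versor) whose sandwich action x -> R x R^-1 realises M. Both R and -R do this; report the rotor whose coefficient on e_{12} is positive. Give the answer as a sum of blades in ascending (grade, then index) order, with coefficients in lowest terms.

Method: write R = a + b12*e_{12} + b13*e_{13} + b23*e_{23} with a^2 + b12^2 + b13^2 + b23^2 = 1 (so R^-1 = ~R). Expanding the columns R e_j ~R gives tr M = 4a^2 - 1 and, from the antisymmetric part, M21 - M12 = -4a*b12, M13 - M31 = 4a*b13, M32 - M23 = -4a*b23.
Here tr M = \frac{923}{841}, so a^2 = (1 + tr M)/4 = \frac{441}{841} and a = ±\frac{21}{29}. Taking a = \frac{21}{29}: M21 - M12 = \frac{1680}{841}, M13 - M31 = 0, M32 - M23 = 0, giving b12 = -\frac{20}{29}, b13 = 0, b23 = 0, i.e. R = \frac{21}{29} - \frac{20}{29} e_{12}.
Its e_{12} coefficient is negative, so report the other preimage -R.
Answer: -\frac{21}{29} + \frac{20}{29} e_{12}. Uniqueness: Spin(3) -> SO(3) maps R and -R to the same rotation of trace \frac{923}{841}; fixing the sign of the e_{12} coefficient removes the ambiguity.


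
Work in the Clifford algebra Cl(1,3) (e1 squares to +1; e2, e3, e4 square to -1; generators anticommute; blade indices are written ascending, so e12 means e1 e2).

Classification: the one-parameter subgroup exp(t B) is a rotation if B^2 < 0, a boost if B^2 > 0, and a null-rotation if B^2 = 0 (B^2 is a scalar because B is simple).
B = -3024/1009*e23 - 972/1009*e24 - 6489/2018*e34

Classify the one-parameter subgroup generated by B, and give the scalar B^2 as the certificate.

B^2 term by term: the squares give (-3024/1009)^2*(e23)^2 + (-972/1009)^2*(e24)^2 + (-6489/2018)^2*(e34)^2 = 9144576/1018081*(-1) + 944784/1018081*(-1) + 42107121/4072324*(-1) = -81/4 (each basis 2-blade squares to minus the product of its generators' squares); cross terms between blades sharing an index anticommute and cancel. So B^2 = -81/4.
Answer: rotation, certificate B^2 = -81/4. Certificate logic: -81/4 is a conjugation-invariant scalar, so its sign fixes rotation versus boost versus null-rotation outright.


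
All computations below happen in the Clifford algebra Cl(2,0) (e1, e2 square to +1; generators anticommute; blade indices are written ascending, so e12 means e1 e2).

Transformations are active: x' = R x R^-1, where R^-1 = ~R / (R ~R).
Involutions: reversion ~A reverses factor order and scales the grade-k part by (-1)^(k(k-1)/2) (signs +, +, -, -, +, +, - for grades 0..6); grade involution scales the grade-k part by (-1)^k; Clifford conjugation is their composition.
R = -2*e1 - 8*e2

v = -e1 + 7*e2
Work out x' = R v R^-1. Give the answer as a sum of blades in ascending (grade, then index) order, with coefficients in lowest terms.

~R = -2*e1 - 8*e2, and R ~R = 68, so R^-1 = ~R / (68).
R v = -54 - 22*e12
Answer: 71/17*e1 + 97/17*e2


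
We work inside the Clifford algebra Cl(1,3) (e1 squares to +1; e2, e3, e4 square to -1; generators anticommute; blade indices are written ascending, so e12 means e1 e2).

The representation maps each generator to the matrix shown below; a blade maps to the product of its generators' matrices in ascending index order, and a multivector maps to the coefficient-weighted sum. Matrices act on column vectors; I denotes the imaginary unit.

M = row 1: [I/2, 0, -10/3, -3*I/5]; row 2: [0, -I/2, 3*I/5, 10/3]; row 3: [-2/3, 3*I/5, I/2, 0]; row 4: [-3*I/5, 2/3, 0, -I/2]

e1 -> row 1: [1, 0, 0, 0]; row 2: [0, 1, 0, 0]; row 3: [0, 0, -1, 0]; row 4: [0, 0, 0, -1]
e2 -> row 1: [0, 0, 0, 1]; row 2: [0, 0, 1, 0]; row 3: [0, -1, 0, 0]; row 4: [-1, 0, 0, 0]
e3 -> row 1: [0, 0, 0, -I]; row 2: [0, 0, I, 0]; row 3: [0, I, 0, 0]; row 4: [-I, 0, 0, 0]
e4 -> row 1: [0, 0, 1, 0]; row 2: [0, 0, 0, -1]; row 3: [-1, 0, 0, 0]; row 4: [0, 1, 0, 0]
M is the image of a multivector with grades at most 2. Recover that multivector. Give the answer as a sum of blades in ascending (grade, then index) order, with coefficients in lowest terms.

Method: the blade images are trace-orthogonal — tr(rho(e_A) rho(e_B)^-1) = 4 if A = B and 0 otherwise — and rho(e_A)^-1 = (e_A)^2 * rho(e_A) with (e_A)^2 = +1 or -1, so the coefficient of e_A in the preimage is (e_A)^2 * tr(M rho(e_A))/4.
Nonzero projections over blades of grade <= 2: e3: (e3)^2 = -1, tr(M rho(e3)) = -12/5, coefficient 3/5; e4: (e4)^2 = -1, tr(M rho(e4)) = 16/3, coefficient -4/3; e14: (e14)^2 = +1, tr(M rho(e14)) = -8, coefficient -2; e23: (e23)^2 = -1, tr(M rho(e23)) = 2, coefficient -1/2. Every other blade of grade <= 2 projects to 0.
Answer: 3/5*e3 - 4/3*e4 - 2*e14 - 1/2*e23


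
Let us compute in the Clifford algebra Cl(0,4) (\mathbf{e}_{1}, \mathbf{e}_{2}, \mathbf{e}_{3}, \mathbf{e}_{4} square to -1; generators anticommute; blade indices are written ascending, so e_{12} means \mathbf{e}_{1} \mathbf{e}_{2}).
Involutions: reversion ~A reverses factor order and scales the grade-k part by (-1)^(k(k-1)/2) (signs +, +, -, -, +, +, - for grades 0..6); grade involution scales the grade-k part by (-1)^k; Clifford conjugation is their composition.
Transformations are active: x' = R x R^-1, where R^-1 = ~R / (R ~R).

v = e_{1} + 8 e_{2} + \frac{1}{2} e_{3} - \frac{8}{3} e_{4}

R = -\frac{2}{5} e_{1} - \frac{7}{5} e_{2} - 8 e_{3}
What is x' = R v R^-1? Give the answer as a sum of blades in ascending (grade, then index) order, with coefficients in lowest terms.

~R = -\frac{2}{5} e_{1} - \frac{7}{5} e_{2} - 8 e_{3}, and R ~R = -\frac{1653}{25}, so R^-1 = ~R / (-\frac{1653}{25}).
R v = \frac{78}{5} - \frac{9}{5} e_{12} + \frac{39}{5} e_{13} + \frac{16}{15} e_{14} + \frac{633}{10} e_{23} + \frac{56}{15} e_{24} + \frac{64}{3} e_{34}
Answer: -\frac{447}{551} e_{1} - \frac{4044}{551} e_{2} + \frac{3609}{1102} e_{3} + \frac{8}{3} e_{4}


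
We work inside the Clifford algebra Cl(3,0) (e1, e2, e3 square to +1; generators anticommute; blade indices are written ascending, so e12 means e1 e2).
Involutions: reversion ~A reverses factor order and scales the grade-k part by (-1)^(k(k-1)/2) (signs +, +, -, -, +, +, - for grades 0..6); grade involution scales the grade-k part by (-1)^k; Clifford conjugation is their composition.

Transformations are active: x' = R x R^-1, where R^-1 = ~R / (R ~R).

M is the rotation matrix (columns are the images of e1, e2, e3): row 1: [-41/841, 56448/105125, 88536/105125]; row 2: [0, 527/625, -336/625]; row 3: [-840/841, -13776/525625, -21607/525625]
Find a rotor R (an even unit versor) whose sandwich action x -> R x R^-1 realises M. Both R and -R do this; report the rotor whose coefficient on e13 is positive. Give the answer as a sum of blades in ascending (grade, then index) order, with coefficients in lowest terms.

Method: write R = a + b12*e12 + b13*e13 + b23*e23 with a^2 + b12^2 + b13^2 + b23^2 = 1 (so R^-1 = ~R). Expanding the columns R e_j ~R gives tr M = 4a^2 - 1 and, from the antisymmetric part, M21 - M12 = -4a*b12, M13 - M31 = 4a*b13, M32 - M23 = -4a*b23.
Here tr M = 15839/21025, so a^2 = (1 + tr M)/4 = 9216/21025 and a = ±96/145. Taking a = 96/145: M21 - M12 = -56448/105125, M13 - M31 = 193536/105125, M32 - M23 = 10752/21025, giving b12 = 147/725, b13 = 504/725, b23 = -28/145, i.e. R = 96/145 + 147/725*e12 + 504/725*e13 - 28/145*e23.
Its e13 coefficient is already positive.
Answer: 96/145 + 147/725*e12 + 504/725*e13 - 28/145*e23. Uniqueness: Spin(3) -> SO(3) maps R and -R to the same rotation of trace 15839/21025; fixing the sign of the e13 coefficient removes the ambiguity.


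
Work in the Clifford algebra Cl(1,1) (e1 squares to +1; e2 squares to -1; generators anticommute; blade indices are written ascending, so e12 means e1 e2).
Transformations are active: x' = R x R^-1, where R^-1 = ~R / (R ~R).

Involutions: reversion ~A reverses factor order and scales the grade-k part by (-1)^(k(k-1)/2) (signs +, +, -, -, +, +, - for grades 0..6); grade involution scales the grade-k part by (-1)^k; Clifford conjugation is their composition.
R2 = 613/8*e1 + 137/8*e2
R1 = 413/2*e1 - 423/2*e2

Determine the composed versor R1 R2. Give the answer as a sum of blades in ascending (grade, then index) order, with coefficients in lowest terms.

Distribute over the terms of R1 (each basis-blade product reordered to ascending indices, repeated generators contracted through their squares):
(413/2*e1) R2 = 253169/16 + 56581/16*e12
(-423/2*e2) R2 = 57951/16 + 259299/16*e12
Summing the partial products and collecting blades:
Answer: 19445 + 39485/2*e12


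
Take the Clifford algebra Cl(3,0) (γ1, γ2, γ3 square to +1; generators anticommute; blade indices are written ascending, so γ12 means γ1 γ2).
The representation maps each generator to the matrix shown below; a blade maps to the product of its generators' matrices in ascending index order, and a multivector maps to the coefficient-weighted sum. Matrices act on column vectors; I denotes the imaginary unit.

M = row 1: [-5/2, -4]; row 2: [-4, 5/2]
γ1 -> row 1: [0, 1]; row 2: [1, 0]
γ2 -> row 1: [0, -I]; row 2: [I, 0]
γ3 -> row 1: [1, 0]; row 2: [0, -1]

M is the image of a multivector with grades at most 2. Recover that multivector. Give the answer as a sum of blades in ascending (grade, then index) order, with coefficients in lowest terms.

Method: 1, rho(γ1), rho(γ2), rho(γ3) form a trace-orthogonal basis of the 2x2 complex matrices (tr(X Y) = 2 if X = Y, else 0), so M = m0*1 + m1*rho(γ1) + m2*rho(γ2) + m3*rho(γ3) with m0 = tr(M)/2 = 0, m1 = tr(M rho(γ1))/2 = -4, m2 = tr(M rho(γ2))/2 = 0, m3 = tr(M rho(γ3))/2 = -5/2.
Multiplying table entries, the bivector images are rho(γ12) = I*rho(γ3), rho(γ13) = -I*rho(γ2), rho(γ23) = I*rho(γ1); with real blade coefficients the real parts of m0..m3 are the coefficients of 1, γ1, γ2, γ3 and the imaginary parts give the bivectors (γ23: Im m1, γ13: -Im m2, γ12: Im m3).
Answer: -4*γ1 - 5/2*γ3


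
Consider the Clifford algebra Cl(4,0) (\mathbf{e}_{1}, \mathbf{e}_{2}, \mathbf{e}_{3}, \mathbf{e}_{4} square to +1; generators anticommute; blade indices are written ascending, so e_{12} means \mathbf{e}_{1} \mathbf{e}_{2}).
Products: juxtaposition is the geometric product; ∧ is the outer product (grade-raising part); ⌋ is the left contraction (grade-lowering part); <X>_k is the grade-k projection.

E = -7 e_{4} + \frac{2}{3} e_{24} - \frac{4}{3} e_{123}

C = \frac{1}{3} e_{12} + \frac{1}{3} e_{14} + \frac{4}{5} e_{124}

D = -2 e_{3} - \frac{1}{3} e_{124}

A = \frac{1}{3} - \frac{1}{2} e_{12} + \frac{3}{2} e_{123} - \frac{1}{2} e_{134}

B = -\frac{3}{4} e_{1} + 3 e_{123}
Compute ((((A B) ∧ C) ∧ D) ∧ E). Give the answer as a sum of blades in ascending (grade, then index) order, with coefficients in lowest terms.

step 1: -\frac{9}{2} - \frac{1}{4} e_{1} - \frac{3}{8} e_{2} + \frac{3}{2} e_{3} - \frac{9}{8} e_{23} + \frac{3}{2} e_{24} + \frac{3}{8} e_{34} + e_{123}
step 2: -\frac{3}{2} e_{12} - \frac{3}{2} e_{14} + \frac{1}{2} e_{123} - \frac{139}{40} e_{124} - \frac{1}{2} e_{134} + \frac{19}{20} e_{1234}
step 3: 3 e_{123} - 3 e_{134} - \frac{139}{20} e_{1234}
step 4: -21 e_{1234}
Answer: -21 e_{1234}


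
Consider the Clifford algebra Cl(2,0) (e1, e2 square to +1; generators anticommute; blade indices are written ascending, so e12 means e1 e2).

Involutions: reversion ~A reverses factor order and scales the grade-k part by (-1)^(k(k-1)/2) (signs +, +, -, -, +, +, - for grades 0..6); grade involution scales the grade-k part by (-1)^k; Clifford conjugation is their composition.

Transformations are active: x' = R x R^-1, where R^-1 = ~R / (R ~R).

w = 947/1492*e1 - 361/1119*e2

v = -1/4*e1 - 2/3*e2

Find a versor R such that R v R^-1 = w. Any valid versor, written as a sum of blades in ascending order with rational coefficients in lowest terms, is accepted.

Since q(v) = q(w) = 73/144, the sum R = v + w = 287/746*e1 - 369/373*e2 does the job whenever invertible.
Answer: 287/746*e1 - 369/373*e2


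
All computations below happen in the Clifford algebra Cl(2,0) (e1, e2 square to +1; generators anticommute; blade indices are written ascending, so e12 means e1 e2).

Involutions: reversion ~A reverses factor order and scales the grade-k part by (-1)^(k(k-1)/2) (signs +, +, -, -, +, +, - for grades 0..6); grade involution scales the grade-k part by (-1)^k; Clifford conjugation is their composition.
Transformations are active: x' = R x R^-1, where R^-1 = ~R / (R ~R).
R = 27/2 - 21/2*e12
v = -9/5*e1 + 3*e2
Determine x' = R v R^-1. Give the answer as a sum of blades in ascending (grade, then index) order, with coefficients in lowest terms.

~R = 27/2 + 21/2*e12, and R ~R = 585/2, so R^-1 = ~R / (585/2).
R v = -279/5*e1 + 108/5*e2
Answer: -1089/325*e1 - 327/325*e2


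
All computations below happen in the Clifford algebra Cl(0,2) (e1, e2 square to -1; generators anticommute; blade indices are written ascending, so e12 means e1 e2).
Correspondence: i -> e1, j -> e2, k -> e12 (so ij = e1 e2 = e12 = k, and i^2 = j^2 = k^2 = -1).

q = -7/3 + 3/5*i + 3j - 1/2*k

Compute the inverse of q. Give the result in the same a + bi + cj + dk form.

In blades: q = -7/3 + 3/5*e1 + 3*e2 - 1/2*e12.
With qbar = -7/3 - 3/5*e1 - 3*e2 + 1/2*e12 (scalar fixed, mapped units negated), q qbar = 13549/900 (the sum of squared coefficients), so q^-1 = qbar / (13549/900) = -2100/13549 - 540/13549*e1 - 2700/13549*e2 + 450/13549*e12; translating back:
Answer: -2100/13549 - 540/13549*i - 2700/13549*j + 450/13549*k


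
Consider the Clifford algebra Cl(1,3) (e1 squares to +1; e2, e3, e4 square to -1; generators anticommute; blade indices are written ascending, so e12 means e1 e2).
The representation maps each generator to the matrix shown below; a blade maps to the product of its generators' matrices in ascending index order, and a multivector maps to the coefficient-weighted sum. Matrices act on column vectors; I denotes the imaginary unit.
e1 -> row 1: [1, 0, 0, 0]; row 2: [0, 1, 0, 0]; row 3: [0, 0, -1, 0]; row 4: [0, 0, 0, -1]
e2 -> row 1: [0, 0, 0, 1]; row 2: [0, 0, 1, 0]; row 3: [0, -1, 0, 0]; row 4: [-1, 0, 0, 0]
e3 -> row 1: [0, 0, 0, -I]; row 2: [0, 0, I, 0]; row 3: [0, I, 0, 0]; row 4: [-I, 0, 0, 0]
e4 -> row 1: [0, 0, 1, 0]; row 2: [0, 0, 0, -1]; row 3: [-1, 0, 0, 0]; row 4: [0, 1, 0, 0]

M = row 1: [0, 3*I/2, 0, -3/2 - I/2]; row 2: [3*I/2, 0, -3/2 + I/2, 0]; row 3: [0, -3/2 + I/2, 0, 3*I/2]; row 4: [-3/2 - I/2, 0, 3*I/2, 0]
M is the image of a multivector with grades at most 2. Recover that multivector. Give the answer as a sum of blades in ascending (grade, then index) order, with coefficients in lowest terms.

Method: the blade images are trace-orthogonal — tr(rho(e_A) rho(e_B)^-1) = 4 if A = B and 0 otherwise — and rho(e_A)^-1 = (e_A)^2 * rho(e_A) with (e_A)^2 = +1 or -1, so the coefficient of e_A in the preimage is (e_A)^2 * tr(M rho(e_A))/4.
Nonzero projections over blades of grade <= 2: e3: (e3)^2 = -1, tr(M rho(e3)) = -2, coefficient 1/2; e12: (e12)^2 = +1, tr(M rho(e12)) = -6, coefficient -3/2; e34: (e34)^2 = -1, tr(M rho(e34)) = 6, coefficient -3/2. Every other blade of grade <= 2 projects to 0.
Answer: 1/2*e3 - 3/2*e12 - 3/2*e34


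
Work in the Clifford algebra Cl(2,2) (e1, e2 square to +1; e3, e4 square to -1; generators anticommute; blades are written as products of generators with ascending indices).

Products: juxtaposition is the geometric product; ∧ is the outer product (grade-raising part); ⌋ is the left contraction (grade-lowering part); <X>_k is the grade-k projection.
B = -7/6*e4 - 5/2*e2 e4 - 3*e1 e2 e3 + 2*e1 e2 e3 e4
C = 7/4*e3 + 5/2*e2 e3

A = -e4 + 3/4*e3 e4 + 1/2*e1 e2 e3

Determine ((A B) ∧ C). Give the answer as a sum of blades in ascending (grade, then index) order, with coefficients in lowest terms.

step 1: -8/3 + 5/2*e2 + 7/8*e3 + e4 - 3/2*e1 e2 + 15/8*e2 e3 - 2*e1 e2 e3 - 9/4*e1 e2 e4 + 5/4*e1 e3 e4 - 43/12*e1 e2 e3 e4
step 2: -14/3*e3 - 55/24*e2 e3 - 7/4*e3 e4 - 21/8*e1 e2 e3 + 5/2*e2 e3 e4 + 63/16*e1 e2 e3 e4
Answer: -14/3*e3 - 55/24*e2 e3 - 7/4*e3 e4 - 21/8*e1 e2 e3 + 5/2*e2 e3 e4 + 63/16*e1 e2 e3 e4


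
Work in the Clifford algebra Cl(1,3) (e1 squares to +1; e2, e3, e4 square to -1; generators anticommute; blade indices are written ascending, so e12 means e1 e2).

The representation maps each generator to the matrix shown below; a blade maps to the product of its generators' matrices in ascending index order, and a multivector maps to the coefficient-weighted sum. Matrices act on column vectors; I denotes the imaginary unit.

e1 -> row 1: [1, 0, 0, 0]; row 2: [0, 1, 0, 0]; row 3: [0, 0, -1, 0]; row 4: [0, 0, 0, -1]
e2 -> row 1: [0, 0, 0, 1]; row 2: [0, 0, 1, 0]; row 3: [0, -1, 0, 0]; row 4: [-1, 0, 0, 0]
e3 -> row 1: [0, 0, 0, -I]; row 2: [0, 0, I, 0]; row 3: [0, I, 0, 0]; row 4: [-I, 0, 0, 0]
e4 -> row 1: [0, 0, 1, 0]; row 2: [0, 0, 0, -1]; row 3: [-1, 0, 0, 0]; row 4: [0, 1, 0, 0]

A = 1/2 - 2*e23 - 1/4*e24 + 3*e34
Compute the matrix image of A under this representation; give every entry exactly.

Bivector images (products of the table entries): rho(e23) = rho(e2)rho(e3) = row 1: [-I, 0, 0, 0]; row 2: [0, I, 0, 0]; row 3: [0, 0, -I, 0]; row 4: [0, 0, 0, I]; rho(e24) = rho(e2)rho(e4) = row 1: [0, 1, 0, 0]; row 2: [-1, 0, 0, 0]; row 3: [0, 0, 0, 1]; row 4: [0, 0, -1, 0]; rho(e34) = rho(e3)rho(e4) = row 1: [0, -I, 0, 0]; row 2: [-I, 0, 0, 0]; row 3: [0, 0, 0, -I]; row 4: [0, 0, -I, 0].
M = (1/2)*1 + (-2)*rho(e23) + (-1/4)*rho(e24) + (3)*rho(e34), summed entrywise (1 is the identity matrix):
Answer: row 1: [1/2 + 2*I, -1/4 - 3*I, 0, 0]; row 2: [1/4 - 3*I, 1/2 - 2*I, 0, 0]; row 3: [0, 0, 1/2 + 2*I, -1/4 - 3*I]; row 4: [0, 0, 1/4 - 3*I, 1/2 - 2*I]


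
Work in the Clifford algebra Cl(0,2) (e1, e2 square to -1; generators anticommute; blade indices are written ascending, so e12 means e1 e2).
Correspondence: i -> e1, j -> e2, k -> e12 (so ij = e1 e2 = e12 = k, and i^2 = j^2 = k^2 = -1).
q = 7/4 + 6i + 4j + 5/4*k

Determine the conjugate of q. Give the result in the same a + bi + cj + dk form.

In blades: q = 7/4 + 6*e1 + 4*e2 + 5/4*e12.
Conjugation here is Clifford conjugation: the scalar is fixed and the grade-1 and grade-2 blades all flip sign, giving 7/4 - 6*e1 - 4*e2 - 5/4*e12; translating back:
Answer: 7/4 - 6i - 4j - 5/4*k


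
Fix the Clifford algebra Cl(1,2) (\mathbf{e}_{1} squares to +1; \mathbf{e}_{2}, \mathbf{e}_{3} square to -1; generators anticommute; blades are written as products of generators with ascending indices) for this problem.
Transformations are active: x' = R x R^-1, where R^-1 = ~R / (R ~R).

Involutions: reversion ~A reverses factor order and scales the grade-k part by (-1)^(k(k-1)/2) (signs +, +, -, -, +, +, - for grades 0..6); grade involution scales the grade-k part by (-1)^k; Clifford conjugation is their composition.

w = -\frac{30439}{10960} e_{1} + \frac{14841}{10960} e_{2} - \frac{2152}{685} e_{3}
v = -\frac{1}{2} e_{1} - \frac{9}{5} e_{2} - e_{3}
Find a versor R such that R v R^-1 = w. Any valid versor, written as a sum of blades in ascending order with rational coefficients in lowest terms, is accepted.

Key observation: q(v) = q(w) = -\frac{399}{100} (sandwiches preserve the norm), so R = v + w = -\frac{35919}{10960} e_{1} - \frac{4887}{10960} e_{2} - \frac{2837}{685} e_{3} works whenever it is invertible — the component of v along it is kept and (v - w)/2 reverses, sending v to w.
Answer: -\frac{35919}{10960} e_{1} - \frac{4887}{10960} e_{2} - \frac{2837}{685} e_{3}


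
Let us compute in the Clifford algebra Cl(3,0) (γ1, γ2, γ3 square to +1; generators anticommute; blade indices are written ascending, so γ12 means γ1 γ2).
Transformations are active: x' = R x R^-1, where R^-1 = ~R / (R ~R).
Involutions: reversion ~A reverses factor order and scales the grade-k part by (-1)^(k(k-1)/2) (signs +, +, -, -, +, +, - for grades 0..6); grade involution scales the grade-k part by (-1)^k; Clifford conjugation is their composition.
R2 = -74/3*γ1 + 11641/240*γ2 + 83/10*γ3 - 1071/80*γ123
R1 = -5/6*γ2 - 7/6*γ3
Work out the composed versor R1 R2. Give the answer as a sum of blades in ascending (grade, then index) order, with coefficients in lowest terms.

Distribute over the terms of R1 (each basis-blade product reordered to ascending indices, repeated generators contracted through their squares):
(-5/6*γ2) R2 = -11641/288 - 185/9*γ12 - 357/32*γ13 - 83/12*γ23
(-7/6*γ3) R2 = -581/60 + 2499/160*γ12 - 259/9*γ13 + 81487/1440*γ23
Summing the partial products and collecting blades:
Answer: -72149/1440 - 7109/1440*γ12 - 11501/288*γ13 + 71527/1440*γ23
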